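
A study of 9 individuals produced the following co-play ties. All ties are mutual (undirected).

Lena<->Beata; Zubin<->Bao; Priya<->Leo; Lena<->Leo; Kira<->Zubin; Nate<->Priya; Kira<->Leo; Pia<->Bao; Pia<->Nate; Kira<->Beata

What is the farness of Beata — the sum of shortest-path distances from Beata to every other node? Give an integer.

Distances from Beata: Bao:3, Kira:1, Lena:1, Leo:2, Nate:4, Pia:4, Priya:3, Zubin:2.
Sum = 3 + 1 + 1 + 2 + 4 + 4 + 3 + 2 = 20.

20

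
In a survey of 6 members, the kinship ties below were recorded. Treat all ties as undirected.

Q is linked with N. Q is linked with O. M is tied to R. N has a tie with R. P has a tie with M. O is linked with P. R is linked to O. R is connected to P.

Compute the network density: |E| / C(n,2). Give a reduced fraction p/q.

There are 8 edges and 6 nodes, so the maximum possible is C(6,2) = 15.
Density = 8/15.

8/15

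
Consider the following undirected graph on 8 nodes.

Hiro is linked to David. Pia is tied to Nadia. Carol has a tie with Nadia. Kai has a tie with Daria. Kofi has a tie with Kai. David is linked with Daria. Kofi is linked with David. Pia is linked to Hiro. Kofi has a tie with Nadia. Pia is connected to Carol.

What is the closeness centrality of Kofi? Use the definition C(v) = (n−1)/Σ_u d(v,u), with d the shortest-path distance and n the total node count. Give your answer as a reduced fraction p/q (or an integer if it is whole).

7/11

Distances from Kofi: Carol:2, Daria:2, David:1, Hiro:2, Kai:1, Nadia:1, Pia:2. Sum = 11.
n = 8, so closeness = 7/11.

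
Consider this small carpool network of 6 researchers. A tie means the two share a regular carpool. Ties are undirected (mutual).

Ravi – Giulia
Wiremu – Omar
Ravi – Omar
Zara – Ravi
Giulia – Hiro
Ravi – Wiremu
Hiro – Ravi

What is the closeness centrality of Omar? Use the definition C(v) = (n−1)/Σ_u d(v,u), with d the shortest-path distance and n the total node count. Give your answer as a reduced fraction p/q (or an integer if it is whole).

5/8

Distances from Omar: Giulia:2, Hiro:2, Ravi:1, Wiremu:1, Zara:2. Sum = 8.
n = 6, so closeness = 5/8.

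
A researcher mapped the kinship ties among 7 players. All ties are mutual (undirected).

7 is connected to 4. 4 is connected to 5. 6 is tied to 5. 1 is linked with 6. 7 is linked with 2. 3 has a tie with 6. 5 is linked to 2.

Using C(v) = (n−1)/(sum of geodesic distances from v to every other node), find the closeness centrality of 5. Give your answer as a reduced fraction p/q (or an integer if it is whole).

Distances from 5: 1:2, 2:1, 3:2, 4:1, 6:1, 7:2. Sum = 9.
n = 7, so closeness = 6/9 = 2/3.

2/3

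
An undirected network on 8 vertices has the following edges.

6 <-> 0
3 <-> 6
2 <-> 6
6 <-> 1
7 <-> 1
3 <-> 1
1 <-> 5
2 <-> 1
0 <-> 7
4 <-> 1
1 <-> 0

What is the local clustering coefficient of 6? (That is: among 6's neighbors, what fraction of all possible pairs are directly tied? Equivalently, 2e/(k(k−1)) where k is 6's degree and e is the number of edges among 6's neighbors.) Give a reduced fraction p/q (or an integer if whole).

6's neighbors: 0, 1, 2, and 3 (k = 4).
Possible neighbor pairs: C(4,2) = 6. Edges among them: 0–1, 1–2, 1–3 → e = 3.
Clustering(6) = 3/6 = 1/2.

1/2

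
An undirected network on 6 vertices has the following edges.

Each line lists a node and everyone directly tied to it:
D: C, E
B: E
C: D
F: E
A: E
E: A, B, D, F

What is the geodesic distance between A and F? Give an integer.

One shortest route is A – E – F, which uses 2 edges, and A and F are not directly tied, so nothing shorter exists. So d(A,F) = 2.

2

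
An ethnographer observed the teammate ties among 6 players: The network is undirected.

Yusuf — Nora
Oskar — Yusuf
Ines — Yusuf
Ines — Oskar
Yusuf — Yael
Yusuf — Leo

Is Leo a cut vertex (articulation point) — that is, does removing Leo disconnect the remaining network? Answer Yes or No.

Even without Leo, every remaining node can still reach every other (the residual graph is connected), so Leo is not a cut vertex.

No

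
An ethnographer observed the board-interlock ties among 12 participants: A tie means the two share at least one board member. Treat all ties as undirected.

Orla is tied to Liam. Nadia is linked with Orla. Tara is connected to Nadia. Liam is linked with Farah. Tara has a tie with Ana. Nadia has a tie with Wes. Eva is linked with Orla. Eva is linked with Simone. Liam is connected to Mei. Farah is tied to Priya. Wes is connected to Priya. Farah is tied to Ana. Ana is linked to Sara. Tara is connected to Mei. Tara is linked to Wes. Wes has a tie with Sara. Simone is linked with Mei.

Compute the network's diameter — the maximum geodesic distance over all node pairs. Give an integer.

4

Eccentricity of each node (its greatest distance to any other): Ana:4, Eva:4, Farah:3, Liam:3, Mei:3, Nadia:3, Orla:3, Priya:4, Sara:4, Simone:4, Tara:3, Wes:3.
The maximum eccentricity is 4, realized for instance by the pair Eva–Priya via Eva – Orla – Liam – Farah – Priya. So the diameter is 4.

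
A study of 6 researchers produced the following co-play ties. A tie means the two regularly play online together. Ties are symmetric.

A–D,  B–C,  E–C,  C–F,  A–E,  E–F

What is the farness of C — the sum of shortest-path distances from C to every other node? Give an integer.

Distances from C: A:2, B:1, D:3, E:1, F:1.
Sum = 2 + 1 + 3 + 1 + 1 = 8.

8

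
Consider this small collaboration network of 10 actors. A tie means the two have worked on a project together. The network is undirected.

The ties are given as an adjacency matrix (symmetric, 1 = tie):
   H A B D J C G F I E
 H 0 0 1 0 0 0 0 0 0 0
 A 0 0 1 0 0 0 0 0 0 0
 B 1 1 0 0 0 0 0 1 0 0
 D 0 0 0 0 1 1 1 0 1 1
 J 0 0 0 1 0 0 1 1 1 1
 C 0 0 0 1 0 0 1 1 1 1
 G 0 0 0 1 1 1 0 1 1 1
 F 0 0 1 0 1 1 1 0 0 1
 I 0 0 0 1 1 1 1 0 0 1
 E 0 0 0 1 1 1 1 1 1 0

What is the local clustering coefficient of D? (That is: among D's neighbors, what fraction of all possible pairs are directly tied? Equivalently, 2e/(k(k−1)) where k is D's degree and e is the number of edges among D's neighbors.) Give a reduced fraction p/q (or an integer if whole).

D's neighbors: C, E, G, I, and J (k = 5).
Possible neighbor pairs: C(5,2) = 10. Edges among them: C–E, C–G, C–I, E–G, E–I, E–J, G–I, G–J, I–J → e = 9.
Clustering(D) = 9/10.

9/10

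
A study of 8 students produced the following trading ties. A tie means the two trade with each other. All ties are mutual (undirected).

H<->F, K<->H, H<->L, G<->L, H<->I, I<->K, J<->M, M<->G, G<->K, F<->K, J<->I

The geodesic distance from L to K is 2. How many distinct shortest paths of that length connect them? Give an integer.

2

The shortest distance is 2. The length-2 paths are: L–G–K; L–H–K.
That gives 2 distinct shortest paths.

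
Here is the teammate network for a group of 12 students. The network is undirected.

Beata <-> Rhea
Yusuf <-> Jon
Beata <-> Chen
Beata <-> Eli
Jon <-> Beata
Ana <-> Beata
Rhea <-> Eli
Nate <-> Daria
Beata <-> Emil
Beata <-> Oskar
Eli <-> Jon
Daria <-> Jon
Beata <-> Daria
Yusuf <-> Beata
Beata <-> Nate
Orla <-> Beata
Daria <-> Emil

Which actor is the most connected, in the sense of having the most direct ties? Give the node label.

Beata

Degrees — Ana:1, Beata:11, Chen:1, Daria:4, Eli:3, Emil:2, Jon:4, Nate:2, Orla:1, Oskar:1, Rhea:2, Yusuf:2.
The maximum is 11, attained only by Beata.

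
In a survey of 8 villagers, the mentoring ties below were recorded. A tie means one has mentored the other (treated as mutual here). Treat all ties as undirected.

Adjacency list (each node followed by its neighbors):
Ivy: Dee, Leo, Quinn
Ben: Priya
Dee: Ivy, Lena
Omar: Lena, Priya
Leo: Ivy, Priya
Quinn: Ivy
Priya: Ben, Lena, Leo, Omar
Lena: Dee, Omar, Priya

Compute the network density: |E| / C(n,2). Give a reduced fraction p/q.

There are 9 edges and 8 nodes, so the maximum possible is C(8,2) = 28.
Density = 9/28.

9/28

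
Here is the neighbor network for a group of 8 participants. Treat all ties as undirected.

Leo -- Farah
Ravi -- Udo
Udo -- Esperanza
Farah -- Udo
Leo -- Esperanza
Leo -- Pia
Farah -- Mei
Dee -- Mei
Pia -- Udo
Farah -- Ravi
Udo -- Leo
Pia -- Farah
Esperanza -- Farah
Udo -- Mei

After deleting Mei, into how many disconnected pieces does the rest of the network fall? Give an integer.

2

Without Mei, the remaining ties split the others into: {Dee}; {Esperanza, Farah, Leo, Pia, Ravi, Udo}.
That's 2 separate components.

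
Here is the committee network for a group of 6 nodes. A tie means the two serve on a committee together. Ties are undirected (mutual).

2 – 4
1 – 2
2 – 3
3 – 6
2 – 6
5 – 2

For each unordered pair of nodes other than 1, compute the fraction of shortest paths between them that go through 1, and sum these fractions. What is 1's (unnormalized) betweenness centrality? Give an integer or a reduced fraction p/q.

No shortest path between any pair of other nodes passes through 1.
Summing the contributions gives betweenness(1) = 0.

0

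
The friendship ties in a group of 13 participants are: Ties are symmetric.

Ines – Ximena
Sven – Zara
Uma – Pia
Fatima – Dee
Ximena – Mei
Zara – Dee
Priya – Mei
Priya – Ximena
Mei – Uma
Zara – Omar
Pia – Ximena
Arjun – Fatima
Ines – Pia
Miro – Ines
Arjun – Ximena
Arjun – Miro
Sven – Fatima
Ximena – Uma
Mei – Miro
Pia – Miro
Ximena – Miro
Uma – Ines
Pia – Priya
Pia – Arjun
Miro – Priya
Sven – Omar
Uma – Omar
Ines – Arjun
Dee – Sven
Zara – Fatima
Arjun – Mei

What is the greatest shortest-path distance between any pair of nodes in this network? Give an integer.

4

Eccentricity of each node (its greatest distance to any other): Arjun:3, Dee:4, Fatima:3, Ines:3, Mei:3, Miro:3, Omar:3, Pia:3, Priya:4, Sven:4, Uma:3, Ximena:3, Zara:4.
The maximum eccentricity is 4, realized for instance by the pair Zara–Priya via Zara – Omar – Uma – Ximena – Priya. So the diameter is 4.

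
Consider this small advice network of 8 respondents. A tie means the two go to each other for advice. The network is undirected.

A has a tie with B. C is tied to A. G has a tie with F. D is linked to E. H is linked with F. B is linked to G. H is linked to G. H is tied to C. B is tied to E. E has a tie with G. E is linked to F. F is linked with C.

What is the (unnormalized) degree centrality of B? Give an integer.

B is directly tied to A, E, and G. That is 3 neighbors, so the degree of B is 3.

3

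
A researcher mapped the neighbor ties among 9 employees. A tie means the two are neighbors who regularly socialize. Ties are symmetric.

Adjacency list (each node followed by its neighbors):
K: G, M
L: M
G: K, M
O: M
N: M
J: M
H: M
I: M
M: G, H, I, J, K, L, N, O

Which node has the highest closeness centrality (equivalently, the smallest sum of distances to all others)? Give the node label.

Farness (sum of distances to all others) for each node — G:14, H:15, I:15, J:15, K:14, L:15, M:8, N:15, O:15.
The smallest farness is 8, for M, so M has the highest closeness.

M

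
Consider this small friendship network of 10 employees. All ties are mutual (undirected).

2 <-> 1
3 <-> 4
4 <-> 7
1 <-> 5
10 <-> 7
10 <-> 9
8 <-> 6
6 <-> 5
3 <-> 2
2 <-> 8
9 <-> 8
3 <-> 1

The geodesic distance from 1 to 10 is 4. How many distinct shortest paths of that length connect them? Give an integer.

2

The shortest distance is 4. The length-4 paths are: 1–2–8–9–10; 1–3–4–7–10.
That gives 2 distinct shortest paths.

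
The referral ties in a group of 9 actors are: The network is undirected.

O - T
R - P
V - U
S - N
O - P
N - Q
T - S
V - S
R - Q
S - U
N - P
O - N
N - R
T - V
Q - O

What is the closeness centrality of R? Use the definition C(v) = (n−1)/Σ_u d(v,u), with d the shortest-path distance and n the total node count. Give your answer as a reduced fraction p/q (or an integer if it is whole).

1/2

Distances from R: N:1, O:2, P:1, Q:1, S:2, T:3, U:3, V:3. Sum = 16.
n = 9, so closeness = 8/16 = 1/2.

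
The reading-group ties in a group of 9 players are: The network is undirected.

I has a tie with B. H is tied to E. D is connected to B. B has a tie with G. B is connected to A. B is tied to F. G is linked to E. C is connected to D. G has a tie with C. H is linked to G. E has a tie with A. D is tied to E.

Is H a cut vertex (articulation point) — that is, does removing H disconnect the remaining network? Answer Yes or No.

No

Even without H, every remaining node can still reach every other (the residual graph is connected), so H is not a cut vertex.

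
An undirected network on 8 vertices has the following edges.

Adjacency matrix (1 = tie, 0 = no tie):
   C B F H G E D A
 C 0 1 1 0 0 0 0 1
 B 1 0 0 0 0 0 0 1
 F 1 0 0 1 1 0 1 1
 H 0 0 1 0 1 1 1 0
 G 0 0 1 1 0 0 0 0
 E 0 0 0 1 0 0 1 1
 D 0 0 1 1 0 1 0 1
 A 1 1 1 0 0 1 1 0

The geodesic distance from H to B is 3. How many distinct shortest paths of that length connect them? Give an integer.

The shortest distance is 3. The length-3 paths are: H–F–C–B; H–F–A–B; H–E–A–B; H–D–A–B.
That gives 4 distinct shortest paths.

4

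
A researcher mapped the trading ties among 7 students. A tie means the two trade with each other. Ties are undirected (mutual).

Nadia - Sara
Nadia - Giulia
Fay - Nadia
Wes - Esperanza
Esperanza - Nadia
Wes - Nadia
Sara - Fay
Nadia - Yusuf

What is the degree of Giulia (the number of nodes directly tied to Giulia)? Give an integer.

Giulia is directly tied to Nadia. That is 1 neighbor, so the degree of Giulia is 1.

1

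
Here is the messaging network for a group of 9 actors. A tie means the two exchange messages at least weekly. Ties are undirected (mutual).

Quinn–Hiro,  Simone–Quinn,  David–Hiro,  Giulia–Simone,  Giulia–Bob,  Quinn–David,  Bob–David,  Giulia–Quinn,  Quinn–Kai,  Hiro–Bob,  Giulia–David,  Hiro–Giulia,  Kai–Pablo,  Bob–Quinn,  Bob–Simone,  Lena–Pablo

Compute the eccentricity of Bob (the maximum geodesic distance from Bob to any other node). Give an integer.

4

Distances from Bob: David:1, Giulia:1, Hiro:1, Kai:2, Lena:4, Pablo:3, Quinn:1, Simone:1.
The largest is 4 (to Lena), so the eccentricity of Bob is 4.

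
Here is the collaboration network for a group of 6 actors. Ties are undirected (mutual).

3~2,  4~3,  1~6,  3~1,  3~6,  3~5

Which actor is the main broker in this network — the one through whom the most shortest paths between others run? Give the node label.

Unnormalized betweenness of each node: 1:0, 2:0, 3:9, 4:0, 5:0, 6:0.
3 has the largest value, 9, making it the main broker — the node through which the most shortest paths run.

3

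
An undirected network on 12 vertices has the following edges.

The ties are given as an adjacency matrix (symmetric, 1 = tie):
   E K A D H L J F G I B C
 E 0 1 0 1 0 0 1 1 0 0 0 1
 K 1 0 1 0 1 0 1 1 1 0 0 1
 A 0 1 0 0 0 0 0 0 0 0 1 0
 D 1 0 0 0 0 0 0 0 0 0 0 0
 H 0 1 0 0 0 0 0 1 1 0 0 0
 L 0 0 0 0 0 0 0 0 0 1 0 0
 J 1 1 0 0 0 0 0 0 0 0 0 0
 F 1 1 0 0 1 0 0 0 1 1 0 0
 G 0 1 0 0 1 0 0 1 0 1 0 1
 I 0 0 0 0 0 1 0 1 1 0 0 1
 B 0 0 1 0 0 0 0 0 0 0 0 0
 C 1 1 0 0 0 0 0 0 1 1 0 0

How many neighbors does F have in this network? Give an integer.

F is directly tied to E, G, H, I, and K. That is 5 neighbors, so the degree of F is 5.

5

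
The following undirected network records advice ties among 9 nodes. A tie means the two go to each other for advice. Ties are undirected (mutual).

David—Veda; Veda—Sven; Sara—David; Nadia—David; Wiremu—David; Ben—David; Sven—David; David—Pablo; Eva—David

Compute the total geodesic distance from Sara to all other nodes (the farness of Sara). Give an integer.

Distances from Sara: Ben:2, David:1, Eva:2, Nadia:2, Pablo:2, Sven:2, Veda:2, Wiremu:2.
Sum = 2 + 1 + 2 + 2 + 2 + 2 + 2 + 2 = 15.

15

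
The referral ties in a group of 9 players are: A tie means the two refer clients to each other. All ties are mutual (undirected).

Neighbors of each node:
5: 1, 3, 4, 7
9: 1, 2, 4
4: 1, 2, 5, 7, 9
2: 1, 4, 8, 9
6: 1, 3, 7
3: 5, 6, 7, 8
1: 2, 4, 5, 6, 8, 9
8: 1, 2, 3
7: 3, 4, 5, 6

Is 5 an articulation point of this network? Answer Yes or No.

No

Even without 5, every remaining node can still reach every other (the residual graph is connected), so 5 is not a cut vertex.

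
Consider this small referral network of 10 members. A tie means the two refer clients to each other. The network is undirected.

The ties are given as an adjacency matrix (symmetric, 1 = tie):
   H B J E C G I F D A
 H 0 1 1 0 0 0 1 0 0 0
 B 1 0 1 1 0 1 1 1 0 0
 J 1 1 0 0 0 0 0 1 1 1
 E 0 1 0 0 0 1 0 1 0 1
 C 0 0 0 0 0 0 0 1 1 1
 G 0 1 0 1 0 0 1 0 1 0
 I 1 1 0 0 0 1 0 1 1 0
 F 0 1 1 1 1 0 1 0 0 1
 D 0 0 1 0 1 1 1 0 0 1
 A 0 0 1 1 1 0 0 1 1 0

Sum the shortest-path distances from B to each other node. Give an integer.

Distances from B: A:2, C:2, D:2, E:1, F:1, G:1, H:1, I:1, J:1.
Sum = 2 + 2 + 2 + 1 + 1 + 1 + 1 + 1 + 1 = 12.

12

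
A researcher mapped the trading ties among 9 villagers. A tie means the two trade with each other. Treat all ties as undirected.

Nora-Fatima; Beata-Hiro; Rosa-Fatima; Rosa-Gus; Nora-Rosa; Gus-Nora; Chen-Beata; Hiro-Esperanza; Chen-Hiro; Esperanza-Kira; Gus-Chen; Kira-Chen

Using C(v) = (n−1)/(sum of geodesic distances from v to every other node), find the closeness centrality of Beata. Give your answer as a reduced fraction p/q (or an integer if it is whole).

Distances from Beata: Chen:1, Esperanza:2, Fatima:4, Gus:2, Hiro:1, Kira:2, Nora:3, Rosa:3. Sum = 18.
n = 9, so closeness = 8/18 = 4/9.

4/9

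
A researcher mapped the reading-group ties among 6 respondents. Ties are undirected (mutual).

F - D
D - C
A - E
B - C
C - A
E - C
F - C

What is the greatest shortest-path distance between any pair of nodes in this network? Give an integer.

Eccentricity of each node (its greatest distance to any other): A:2, B:2, C:1, D:2, E:2, F:2.
The maximum eccentricity is 2, realized for instance by the pair D–B via D – C – B. So the diameter is 2.

2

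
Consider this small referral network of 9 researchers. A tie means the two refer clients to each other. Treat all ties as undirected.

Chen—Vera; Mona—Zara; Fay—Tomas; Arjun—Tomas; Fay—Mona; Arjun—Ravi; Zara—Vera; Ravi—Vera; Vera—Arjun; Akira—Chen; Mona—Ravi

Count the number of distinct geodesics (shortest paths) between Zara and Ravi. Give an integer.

The shortest distance is 2. The length-2 paths are: Zara–Vera–Ravi; Zara–Mona–Ravi.
That gives 2 distinct shortest paths.

2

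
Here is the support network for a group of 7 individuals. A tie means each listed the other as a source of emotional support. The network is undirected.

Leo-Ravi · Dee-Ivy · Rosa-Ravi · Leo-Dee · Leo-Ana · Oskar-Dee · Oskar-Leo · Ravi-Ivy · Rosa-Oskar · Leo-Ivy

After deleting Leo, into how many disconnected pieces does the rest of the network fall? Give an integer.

2

Without Leo, the remaining ties split the others into: {Ana}; {Dee, Ivy, Oskar, Ravi, Rosa}.
That's 2 separate components.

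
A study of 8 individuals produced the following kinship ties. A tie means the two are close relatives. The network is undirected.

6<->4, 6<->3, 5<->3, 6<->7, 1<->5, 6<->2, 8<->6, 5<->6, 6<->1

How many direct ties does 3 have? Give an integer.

2

3 is directly tied to 5 and 6. That is 2 neighbors, so the degree of 3 is 2.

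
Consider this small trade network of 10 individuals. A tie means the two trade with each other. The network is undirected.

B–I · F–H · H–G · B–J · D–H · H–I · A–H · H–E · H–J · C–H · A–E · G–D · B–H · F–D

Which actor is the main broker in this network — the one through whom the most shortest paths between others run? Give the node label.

Unnormalized betweenness of each node: A:0, B:1/2, C:0, D:1/2, E:0, F:0, G:0, H:30, I:0, J:0.
H has the largest value, 30, making it the main broker — the node through which the most shortest paths run.

H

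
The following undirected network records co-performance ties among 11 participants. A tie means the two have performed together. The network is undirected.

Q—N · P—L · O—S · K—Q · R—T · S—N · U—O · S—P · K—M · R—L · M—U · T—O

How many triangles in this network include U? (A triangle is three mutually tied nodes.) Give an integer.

0

U's neighbors are M and O, but none of them are tied to each other, so no triangle contains U.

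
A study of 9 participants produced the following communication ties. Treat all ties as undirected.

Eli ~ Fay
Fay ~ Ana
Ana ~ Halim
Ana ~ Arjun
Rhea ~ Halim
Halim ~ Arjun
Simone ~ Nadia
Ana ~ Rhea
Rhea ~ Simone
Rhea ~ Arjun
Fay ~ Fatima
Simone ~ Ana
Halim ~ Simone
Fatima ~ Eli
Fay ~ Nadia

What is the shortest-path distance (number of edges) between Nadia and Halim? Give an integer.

One shortest route is Nadia – Simone – Halim, which uses 2 edges, and Nadia and Halim are not directly tied, so nothing shorter exists. So d(Nadia,Halim) = 2.

2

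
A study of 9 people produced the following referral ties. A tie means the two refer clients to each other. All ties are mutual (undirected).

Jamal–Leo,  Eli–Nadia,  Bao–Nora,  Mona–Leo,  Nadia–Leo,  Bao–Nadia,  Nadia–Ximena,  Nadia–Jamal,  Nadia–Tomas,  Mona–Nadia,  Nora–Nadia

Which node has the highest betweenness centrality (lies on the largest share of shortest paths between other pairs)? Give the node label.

Unnormalized betweenness of each node: Bao:0, Eli:0, Jamal:0, Leo:1/2, Mona:0, Nadia:49/2, Nora:0, Tomas:0, Ximena:0.
Nadia has the largest value, 49/2, making it the main broker — the node through which the most shortest paths run.

Nadia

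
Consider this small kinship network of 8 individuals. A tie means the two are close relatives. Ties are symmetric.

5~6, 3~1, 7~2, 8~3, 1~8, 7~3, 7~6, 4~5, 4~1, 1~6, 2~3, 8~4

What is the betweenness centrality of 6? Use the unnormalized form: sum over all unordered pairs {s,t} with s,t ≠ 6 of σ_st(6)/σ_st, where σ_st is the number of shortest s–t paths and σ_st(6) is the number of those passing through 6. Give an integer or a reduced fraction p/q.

4

Pairs whose geodesics pass through 6 — 1–7: 1/2; 1–5: 1/2; 3–5: 2/4; 2–5: 1; 7–5: 1; 7–4: 2/4.
All other pairs contribute 0.
Summing the contributions gives betweenness(6) = 4.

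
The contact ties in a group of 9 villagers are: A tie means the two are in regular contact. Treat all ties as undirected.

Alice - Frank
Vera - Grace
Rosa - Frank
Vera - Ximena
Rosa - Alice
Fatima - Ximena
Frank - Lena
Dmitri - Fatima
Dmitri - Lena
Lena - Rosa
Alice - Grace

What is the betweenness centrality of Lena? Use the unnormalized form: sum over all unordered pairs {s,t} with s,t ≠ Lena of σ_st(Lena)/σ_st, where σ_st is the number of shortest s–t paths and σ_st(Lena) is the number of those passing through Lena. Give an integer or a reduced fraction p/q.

Pairs whose geodesics pass through Lena — Alice–Dmitri: 2/2; Alice–Fatima: 2/3; Rosa–Dmitri: 1; Rosa–Fatima: 1; Rosa–Ximena: 1/2; Frank–Dmitri: 1; Frank–Fatima: 1; Frank–Ximena: 1/2; Dmitri–Grace: 2/3.
All other pairs contribute 0.
Summing the contributions gives betweenness(Lena) = 22/3.

22/3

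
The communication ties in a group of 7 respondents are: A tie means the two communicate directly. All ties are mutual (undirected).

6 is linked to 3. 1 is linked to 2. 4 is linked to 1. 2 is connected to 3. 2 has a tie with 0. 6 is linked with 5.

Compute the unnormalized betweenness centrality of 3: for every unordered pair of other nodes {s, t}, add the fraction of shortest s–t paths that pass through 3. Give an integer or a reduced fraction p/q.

Pairs whose geodesics pass through 3 — 5–0: 1; 5–2: 1; 5–4: 1; 5–1: 1; 0–6: 1; 2–6: 1; 6–4: 1; 6–1: 1.
All other pairs contribute 0.
Summing the contributions gives betweenness(3) = 8.

8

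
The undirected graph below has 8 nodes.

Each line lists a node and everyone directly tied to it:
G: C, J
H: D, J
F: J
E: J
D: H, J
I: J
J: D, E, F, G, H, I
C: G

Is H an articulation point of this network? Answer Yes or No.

No

Even without H, every remaining node can still reach every other (the residual graph is connected), so H is not a cut vertex.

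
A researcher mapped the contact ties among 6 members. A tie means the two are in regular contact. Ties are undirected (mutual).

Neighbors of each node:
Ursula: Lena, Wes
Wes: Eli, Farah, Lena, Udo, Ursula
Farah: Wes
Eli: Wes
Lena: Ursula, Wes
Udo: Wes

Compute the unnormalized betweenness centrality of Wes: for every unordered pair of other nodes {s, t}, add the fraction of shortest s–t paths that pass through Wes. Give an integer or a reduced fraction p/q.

9

Pairs whose geodesics pass through Wes — Lena–Farah: 1; Lena–Udo: 1; Lena–Eli: 1; Farah–Udo: 1; Farah–Ursula: 1; Farah–Eli: 1; Udo–Ursula: 1; Udo–Eli: 1; Ursula–Eli: 1.
All other pairs contribute 0.
Summing the contributions gives betweenness(Wes) = 9.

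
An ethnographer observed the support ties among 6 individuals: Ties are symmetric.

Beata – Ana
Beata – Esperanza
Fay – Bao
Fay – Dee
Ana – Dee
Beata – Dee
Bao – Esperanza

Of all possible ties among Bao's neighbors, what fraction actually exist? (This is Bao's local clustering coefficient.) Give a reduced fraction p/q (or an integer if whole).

Bao's neighbors: Esperanza and Fay (k = 2).
Possible neighbor pairs: C(2,2) = 1. Edges among them: none → e = 0.
Clustering(Bao) = 0/1.

0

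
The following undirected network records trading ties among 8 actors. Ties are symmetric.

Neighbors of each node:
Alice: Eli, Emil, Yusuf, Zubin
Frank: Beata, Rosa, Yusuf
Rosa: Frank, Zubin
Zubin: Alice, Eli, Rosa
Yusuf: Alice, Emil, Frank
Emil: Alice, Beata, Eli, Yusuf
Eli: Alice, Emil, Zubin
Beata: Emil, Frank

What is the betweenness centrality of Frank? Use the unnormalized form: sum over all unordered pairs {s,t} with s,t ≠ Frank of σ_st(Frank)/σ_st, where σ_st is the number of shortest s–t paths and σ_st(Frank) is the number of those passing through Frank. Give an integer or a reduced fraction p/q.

10/3

Pairs whose geodesics pass through Frank — Zubin–Beata: 1/3; Yusuf–Rosa: 1; Yusuf–Beata: 1/2; Emil–Rosa: 2/4; Rosa–Beata: 1.
All other pairs contribute 0.
Summing the contributions gives betweenness(Frank) = 10/3.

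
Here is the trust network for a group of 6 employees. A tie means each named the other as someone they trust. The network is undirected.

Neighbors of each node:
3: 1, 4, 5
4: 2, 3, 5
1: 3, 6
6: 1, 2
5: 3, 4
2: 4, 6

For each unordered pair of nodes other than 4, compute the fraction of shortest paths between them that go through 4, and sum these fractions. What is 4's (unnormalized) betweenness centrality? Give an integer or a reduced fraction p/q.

Pairs whose geodesics pass through 4 — 5–6: 1/2; 5–2: 1; 3–2: 1.
All other pairs contribute 0.
Summing the contributions gives betweenness(4) = 5/2.

5/2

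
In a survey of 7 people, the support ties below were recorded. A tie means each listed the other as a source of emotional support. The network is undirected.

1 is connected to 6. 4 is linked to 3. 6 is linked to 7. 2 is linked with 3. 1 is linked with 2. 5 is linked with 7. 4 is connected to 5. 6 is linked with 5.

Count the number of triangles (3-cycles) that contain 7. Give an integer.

7's neighbors: 5 and 6.
Neighbor pairs that are themselves tied: 7–5–6. Each forms one triangle with 7, for 1 in total.

1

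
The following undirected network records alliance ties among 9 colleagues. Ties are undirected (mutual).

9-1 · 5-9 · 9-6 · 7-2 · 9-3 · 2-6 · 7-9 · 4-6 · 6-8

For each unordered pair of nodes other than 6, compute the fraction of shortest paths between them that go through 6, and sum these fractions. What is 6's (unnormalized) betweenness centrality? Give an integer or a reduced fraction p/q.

Pairs whose geodesics pass through 6 — 2–5: 1/2; 2–4: 1; 2–3: 1/2; 2–8: 1; 2–1: 1/2; 2–9: 1/2; 7–4: 2/2; 7–8: 2/2; 5–4: 1; 5–8: 1; 4–3: 1; 4–8: 1; 4–1: 1; 4–9: 1 … (+3 more pairs).
All other pairs contribute 0.
Summing the contributions gives betweenness(6) = 15.

15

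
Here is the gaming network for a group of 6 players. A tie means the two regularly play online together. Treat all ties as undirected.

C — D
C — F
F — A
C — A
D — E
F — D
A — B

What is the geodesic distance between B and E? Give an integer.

4

One shortest route is B – A – F – D – E, which uses 4 edges, and at distance 3 from B we only reach {D}, which does not include E. So d(B,E) = 4.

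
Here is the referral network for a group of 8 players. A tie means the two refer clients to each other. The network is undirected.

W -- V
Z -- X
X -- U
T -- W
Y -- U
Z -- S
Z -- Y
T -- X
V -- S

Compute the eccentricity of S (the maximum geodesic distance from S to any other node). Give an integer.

3

Distances from S: T:3, U:3, V:1, W:2, X:2, Y:2, Z:1.
The largest is 3 (to T and U), so the eccentricity of S is 3.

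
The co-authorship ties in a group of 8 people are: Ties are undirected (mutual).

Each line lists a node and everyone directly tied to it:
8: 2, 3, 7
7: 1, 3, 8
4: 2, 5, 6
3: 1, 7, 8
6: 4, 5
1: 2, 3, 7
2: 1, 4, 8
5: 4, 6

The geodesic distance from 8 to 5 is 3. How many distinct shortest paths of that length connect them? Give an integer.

The shortest distance is 3, and the only length-3 path is 8–2–4–5. So there is exactly 1 shortest path.

1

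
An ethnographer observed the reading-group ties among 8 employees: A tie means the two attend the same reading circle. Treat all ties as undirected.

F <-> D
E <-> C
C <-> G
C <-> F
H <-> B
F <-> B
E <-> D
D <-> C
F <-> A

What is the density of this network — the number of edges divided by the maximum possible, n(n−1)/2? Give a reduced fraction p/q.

There are 9 edges and 8 nodes, so the maximum possible is C(8,2) = 28.
Density = 9/28.

9/28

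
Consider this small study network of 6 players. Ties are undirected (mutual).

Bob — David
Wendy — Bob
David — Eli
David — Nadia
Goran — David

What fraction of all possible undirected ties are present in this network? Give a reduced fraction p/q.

There are 5 edges and 6 nodes, so the maximum possible is C(6,2) = 15.
Density = 5/15 = 1/3.

1/3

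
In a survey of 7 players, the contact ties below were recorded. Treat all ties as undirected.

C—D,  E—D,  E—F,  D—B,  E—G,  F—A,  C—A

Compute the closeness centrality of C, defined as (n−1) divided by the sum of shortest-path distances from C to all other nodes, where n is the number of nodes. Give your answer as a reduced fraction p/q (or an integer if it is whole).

Distances from C: A:1, B:2, D:1, E:2, F:2, G:3. Sum = 11.
n = 7, so closeness = 6/11.

6/11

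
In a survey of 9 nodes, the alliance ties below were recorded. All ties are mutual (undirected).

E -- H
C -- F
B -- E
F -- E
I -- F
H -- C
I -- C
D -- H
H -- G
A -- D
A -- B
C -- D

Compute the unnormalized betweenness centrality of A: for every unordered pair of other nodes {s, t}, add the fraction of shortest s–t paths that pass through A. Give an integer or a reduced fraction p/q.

4/3

Pairs whose geodesics pass through A — B–D: 1; B–C: 1/3.
All other pairs contribute 0.
Summing the contributions gives betweenness(A) = 4/3.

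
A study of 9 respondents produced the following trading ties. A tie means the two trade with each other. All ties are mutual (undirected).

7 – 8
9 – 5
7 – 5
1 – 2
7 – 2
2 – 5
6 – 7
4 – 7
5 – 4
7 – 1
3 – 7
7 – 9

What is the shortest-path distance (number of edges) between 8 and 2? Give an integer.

2

One shortest route is 8 – 7 – 2, which uses 2 edges, and 8 and 2 are not directly tied, so nothing shorter exists. So d(8,2) = 2.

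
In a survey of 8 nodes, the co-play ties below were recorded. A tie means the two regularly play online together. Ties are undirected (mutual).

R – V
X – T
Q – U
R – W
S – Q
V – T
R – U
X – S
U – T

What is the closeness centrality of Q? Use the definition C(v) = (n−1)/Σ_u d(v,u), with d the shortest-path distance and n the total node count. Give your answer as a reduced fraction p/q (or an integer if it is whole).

1/2

Distances from Q: R:2, S:1, T:2, U:1, V:3, W:3, X:2. Sum = 14.
n = 8, so closeness = 7/14 = 1/2.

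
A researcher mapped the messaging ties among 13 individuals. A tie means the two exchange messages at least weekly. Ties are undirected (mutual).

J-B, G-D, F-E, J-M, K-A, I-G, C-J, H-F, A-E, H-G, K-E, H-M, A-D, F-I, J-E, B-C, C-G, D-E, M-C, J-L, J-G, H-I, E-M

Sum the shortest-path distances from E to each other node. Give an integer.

18

Distances from E: A:1, B:2, C:2, D:1, F:1, G:2, H:2, I:2, J:1, K:1, L:2, M:1.
Sum = 1 + 2 + 2 + 1 + 1 + 2 + 2 + 2 + 1 + 1 + 2 + 1 = 18.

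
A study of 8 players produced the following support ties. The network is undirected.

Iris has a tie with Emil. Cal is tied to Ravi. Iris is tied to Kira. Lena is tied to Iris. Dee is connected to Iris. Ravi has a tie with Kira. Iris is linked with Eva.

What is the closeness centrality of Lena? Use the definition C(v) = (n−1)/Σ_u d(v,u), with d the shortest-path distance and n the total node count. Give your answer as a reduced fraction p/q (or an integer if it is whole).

7/16

Distances from Lena: Cal:4, Dee:2, Emil:2, Eva:2, Iris:1, Kira:2, Ravi:3. Sum = 16.
n = 8, so closeness = 7/16.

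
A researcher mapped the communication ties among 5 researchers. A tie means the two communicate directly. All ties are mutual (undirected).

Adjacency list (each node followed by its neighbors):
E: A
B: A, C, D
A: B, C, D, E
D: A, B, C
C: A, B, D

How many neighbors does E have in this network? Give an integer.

1

E is directly tied to A. That is 1 neighbor, so the degree of E is 1.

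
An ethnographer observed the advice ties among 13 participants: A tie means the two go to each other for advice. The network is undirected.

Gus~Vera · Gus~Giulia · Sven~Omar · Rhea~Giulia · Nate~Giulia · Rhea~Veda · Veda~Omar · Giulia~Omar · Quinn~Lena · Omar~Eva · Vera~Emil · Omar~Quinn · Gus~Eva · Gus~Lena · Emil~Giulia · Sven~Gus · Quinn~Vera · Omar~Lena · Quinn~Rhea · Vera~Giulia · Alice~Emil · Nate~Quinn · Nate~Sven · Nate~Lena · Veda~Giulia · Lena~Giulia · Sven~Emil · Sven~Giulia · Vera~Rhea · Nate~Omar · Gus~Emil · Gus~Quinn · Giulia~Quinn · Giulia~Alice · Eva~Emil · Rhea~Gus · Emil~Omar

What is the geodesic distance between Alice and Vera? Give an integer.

2

One shortest route is Alice – Giulia – Vera, which uses 2 edges, and Alice and Vera are not directly tied, so nothing shorter exists. So d(Alice,Vera) = 2.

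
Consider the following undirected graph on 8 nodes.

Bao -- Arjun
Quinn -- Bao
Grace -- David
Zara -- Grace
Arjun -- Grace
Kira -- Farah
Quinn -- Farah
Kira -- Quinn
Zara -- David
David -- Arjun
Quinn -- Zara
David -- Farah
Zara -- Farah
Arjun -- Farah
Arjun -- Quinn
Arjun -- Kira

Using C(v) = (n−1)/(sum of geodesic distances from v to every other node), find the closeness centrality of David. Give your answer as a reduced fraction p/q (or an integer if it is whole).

7/10

Distances from David: Arjun:1, Bao:2, Farah:1, Grace:1, Kira:2, Quinn:2, Zara:1. Sum = 10.
n = 8, so closeness = 7/10.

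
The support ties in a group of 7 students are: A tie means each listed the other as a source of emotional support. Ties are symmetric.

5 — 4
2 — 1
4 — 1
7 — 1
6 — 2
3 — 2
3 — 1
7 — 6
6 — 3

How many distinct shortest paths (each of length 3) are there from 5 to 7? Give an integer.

The shortest distance is 3, and the only length-3 path is 5–4–1–7. So there is exactly 1 shortest path.

1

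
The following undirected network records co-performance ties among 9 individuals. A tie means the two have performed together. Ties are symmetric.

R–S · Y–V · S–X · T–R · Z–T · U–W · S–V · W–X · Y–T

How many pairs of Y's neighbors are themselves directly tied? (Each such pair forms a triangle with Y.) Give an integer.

0

Y's neighbors are T and V, but none of them are tied to each other, so no triangle contains Y.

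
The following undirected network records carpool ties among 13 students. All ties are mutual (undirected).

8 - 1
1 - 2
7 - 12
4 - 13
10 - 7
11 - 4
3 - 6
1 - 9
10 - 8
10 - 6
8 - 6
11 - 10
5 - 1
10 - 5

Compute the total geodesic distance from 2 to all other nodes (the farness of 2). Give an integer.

41

Distances from 2: 1:1, 3:4, 4:5, 5:2, 6:3, 7:4, 8:2, 9:2, 10:3, 11:4, 12:5, 13:6.
Sum = 1 + 4 + 5 + 2 + 3 + 4 + 2 + 2 + 3 + 4 + 5 + 6 = 41.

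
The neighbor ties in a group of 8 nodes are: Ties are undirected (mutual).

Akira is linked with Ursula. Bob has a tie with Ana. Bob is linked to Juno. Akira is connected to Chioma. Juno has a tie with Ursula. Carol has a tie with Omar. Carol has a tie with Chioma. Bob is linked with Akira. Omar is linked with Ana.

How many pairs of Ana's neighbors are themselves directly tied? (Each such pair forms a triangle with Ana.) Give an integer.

Ana's neighbors are Bob and Omar, but none of them are tied to each other, so no triangle contains Ana.

0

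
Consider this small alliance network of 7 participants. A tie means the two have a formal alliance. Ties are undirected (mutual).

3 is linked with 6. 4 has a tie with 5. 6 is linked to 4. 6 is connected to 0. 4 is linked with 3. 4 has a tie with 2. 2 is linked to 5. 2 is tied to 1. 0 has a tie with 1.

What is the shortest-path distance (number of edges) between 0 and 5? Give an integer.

One shortest route is 0 – 1 – 2 – 5, which uses 3 edges, and at distance 2 from 0 we only reach {2, 3, 4}, which does not include 5. So d(0,5) = 3.

3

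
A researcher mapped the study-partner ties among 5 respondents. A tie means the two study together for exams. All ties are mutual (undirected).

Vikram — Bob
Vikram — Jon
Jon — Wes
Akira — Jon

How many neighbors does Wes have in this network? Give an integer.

Wes is directly tied to Jon. That is 1 neighbor, so the degree of Wes is 1.

1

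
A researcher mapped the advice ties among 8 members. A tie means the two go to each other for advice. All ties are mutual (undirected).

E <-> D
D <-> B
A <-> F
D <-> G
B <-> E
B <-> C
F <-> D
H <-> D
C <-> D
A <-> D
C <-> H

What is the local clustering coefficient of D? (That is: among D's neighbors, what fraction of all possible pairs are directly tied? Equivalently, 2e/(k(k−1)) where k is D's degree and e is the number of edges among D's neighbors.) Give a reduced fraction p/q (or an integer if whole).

4/21

D's neighbors: A, B, C, E, F, G, and H (k = 7).
Possible neighbor pairs: C(7,2) = 21. Edges among them: A–F, B–C, B–E, C–H → e = 4.
Clustering(D) = 4/21.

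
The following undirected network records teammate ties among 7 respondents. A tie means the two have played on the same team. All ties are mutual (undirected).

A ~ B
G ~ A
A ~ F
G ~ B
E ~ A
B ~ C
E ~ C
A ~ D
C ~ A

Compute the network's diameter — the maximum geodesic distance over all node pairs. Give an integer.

2

Eccentricity of each node (its greatest distance to any other): A:1, B:2, C:2, D:2, E:2, F:2, G:2.
The maximum eccentricity is 2, realized for instance by the pair F–G via F – A – G. So the diameter is 2.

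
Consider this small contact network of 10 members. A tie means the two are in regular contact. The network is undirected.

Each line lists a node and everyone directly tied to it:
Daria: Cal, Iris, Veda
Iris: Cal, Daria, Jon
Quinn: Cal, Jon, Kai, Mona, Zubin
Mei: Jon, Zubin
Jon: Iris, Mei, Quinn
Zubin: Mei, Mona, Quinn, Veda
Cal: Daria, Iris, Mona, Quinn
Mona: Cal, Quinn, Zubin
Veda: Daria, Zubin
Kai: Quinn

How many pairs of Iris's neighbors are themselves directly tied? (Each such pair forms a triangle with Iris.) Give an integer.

Iris's neighbors: Cal, Daria, and Jon.
Neighbor pairs that are themselves tied: Iris–Cal–Daria. Each forms one triangle with Iris, for 1 in total.

1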